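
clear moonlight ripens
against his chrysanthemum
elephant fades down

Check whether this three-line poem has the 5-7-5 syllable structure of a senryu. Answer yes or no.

Yes

Line 1: "clear moonlight ripens": 1+2+2 = 5 ✓
Line 2: "against his chrysanthemum": 2+1+4 = 7 ✓
Line 3: "elephant fades down": 3+1+1 = 5 ✓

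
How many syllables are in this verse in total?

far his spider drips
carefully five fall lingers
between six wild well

17

Line 1: far (1), his (1), spider (2), drips (1) → 5
Line 2: carefully (3), five (1), fall (1), lingers (2) → 7
Line 3: between (2), six (1), wild (1), well (1) → 5
Total: 5 + 7 + 5 = 17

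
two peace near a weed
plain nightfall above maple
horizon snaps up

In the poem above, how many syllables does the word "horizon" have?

3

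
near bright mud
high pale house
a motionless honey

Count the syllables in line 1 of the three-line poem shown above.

3

Line 1: "near bright mud": 1+1+1 = 3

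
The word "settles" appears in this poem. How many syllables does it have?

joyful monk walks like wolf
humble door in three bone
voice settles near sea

2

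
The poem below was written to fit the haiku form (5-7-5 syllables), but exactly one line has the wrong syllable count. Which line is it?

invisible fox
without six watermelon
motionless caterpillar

Line 1: "invisible fox": 4+1 = 5 ✓
Line 2: "without six watermelon": 2+1+4 = 7 ✓
Line 3: "motionless caterpillar": 3+4 = 7 (expected 5)

Line 3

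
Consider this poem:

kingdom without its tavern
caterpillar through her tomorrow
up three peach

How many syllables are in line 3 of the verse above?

3

Line 3: "up three peach": 1+1+1 = 3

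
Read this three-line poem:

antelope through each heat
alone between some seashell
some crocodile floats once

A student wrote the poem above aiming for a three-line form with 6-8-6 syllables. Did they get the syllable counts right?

Line 1: "antelope through each heat": 3+1+1+1 = 6 ✓
Line 2: "alone between some seashell": 2+2+1+2 = 7 (expected 8)
Line 3: "some crocodile floats once": 1+3+1+1 = 6 ✓

No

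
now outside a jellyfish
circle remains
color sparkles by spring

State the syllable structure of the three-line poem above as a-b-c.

Line 1: now(1) + outside(2) + a(1) + jellyfish(3) = 7
Line 2: circle(2) + remains(2) = 4
Line 3: color(2) + sparkles(2) + by(1) + spring(1) = 6

7-4-6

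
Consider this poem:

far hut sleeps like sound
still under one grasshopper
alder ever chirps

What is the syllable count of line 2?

Line 2: "still under one grasshopper": 1+2+1+3 = 7

7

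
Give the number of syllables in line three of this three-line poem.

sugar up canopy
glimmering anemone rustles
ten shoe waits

Line three: ten(1) + shoe(1) + waits(1) = 3

3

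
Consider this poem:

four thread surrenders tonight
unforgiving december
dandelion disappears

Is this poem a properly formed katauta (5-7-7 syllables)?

Line 1: four(1) + thread(1) + surrenders(3) + tonight(2) = 7 (expected 5)
Line 2: unforgiving(4) + december(3) = 7 ✓
Line 3: dandelion(4) + disappears(3) = 7 ✓

No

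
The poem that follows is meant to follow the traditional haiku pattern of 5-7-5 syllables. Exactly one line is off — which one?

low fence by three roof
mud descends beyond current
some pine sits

Line 1: "low fence by three roof": 1+1+1+1+1 = 5 ✓
Line 2: "mud descends beyond current": 1+2+2+2 = 7 ✓
Line 3: "some pine sits": 1+1+1 = 3 (expected 5)

Line 3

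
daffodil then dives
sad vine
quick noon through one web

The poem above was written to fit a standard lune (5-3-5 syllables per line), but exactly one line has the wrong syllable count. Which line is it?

Line 1: daffodil(3) + then(1) + dives(1) = 5 ✓
Line 2: sad(1) + vine(1) = 2 (expected 3)
Line 3: quick(1) + noon(1) + through(1) + one(1) + web(1) = 5 ✓

The second line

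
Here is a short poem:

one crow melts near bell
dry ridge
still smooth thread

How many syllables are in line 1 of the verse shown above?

Line 1: one(1) + crow(1) + melts(1) + near(1) + bell(1) = 5

5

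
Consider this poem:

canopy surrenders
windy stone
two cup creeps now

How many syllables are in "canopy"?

3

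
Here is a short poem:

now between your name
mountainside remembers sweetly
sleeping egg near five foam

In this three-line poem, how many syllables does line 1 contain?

5

Line 1: now(1) + between(2) + your(1) + name(1) = 5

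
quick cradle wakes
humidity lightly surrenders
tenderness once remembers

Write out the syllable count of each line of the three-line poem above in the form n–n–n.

4–9–7

Line 1: quick (1), cradle (2), wakes (1) → 4
Line 2: humidity (4), lightly (2), surrenders (3) → 9
Line 3: tenderness (3), once (1), remembers (3) → 7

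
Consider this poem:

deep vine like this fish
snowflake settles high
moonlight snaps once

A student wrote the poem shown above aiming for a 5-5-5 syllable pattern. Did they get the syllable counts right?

Line 1: deep(1) + vine(1) + like(1) + this(1) + fish(1) = 5 ✓
Line 2: snowflake(2) + settles(2) + high(1) = 5 ✓
Line 3: moonlight(2) + snaps(1) + once(1) = 4 (expected 5)

No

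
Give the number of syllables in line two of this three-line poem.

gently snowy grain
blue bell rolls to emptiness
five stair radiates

Line two: blue (1), bell (1), rolls (1), to (1), emptiness (3) → 7

7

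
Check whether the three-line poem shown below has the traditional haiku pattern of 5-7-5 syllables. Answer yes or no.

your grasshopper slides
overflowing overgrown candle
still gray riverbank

No

Line 1: your (1), grasshopper (3), slides (1) → 5 ✓
Line 2: overflowing (4), overgrown (3), candle (2) → 9 (expected 7)
Line 3: still (1), gray (1), riverbank (3) → 5 ✓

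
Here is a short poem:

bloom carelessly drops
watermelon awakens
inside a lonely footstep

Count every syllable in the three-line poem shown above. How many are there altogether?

Line 1: bloom(1) + carelessly(3) + drops(1) = 5
Line 2: watermelon(4) + awakens(3) = 7
Line 3: inside(2) + a(1) + lonely(2) + footstep(2) = 7
Total: 5 + 7 + 7 = 19

19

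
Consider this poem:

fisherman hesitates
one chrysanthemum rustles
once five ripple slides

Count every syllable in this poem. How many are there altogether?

Line 1: "fisherman hesitates": 3+3 = 6
Line 2: "one chrysanthemum rustles": 1+4+2 = 7
Line 3: "once five ripple slides": 1+1+2+1 = 5
Total: 6 + 7 + 5 = 18

18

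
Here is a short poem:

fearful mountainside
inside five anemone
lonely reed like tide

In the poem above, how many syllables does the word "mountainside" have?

3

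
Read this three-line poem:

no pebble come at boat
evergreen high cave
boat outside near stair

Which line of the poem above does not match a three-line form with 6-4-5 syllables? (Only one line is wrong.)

Line 1: no (1), pebble (2), come (1), at (1), boat (1) → 6 ✓
Line 2: evergreen (3), high (1), cave (1) → 5 (expected 4)
Line 3: boat (1), outside (2), near (1), stair (1) → 5 ✓

Line 2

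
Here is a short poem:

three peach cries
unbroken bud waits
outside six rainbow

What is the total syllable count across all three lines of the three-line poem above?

13

Line 1: three (1), peach (1), cries (1) → 3
Line 2: unbroken (3), bud (1), waits (1) → 5
Line 3: outside (2), six (1), rainbow (2) → 5
Total: 3 + 5 + 5 = 13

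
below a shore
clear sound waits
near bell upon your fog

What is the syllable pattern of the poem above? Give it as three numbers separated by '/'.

4/3/6

Line 1: below (2), a (1), shore (1) → 4
Line 2: clear (1), sound (1), waits (1) → 3
Line 3: near (1), bell (1), upon (2), your (1), fog (1) → 6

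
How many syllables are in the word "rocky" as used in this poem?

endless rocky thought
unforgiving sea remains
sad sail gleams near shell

2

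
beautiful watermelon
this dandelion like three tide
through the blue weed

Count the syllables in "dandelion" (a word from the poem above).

4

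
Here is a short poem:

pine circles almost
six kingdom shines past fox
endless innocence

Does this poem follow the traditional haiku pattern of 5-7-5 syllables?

Line 1: "pine circles almost": 1+2+2 = 5 ✓
Line 2: "six kingdom shines past fox": 1+2+1+1+1 = 6 (expected 7)
Line 3: "endless innocence": 2+3 = 5 ✓

No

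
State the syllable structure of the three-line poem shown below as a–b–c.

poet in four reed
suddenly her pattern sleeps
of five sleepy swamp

Line 1: "poet in four reed": 2+1+1+1 = 5
Line 2: "suddenly her pattern sleeps": 3+1+2+1 = 7
Line 3: "of five sleepy swamp": 1+1+2+1 = 5

5–7–5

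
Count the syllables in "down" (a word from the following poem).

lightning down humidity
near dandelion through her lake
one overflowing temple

1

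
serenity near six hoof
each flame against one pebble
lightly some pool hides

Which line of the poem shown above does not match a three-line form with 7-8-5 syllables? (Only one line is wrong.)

Line 2

Line 1: serenity (4), near (1), six (1), hoof (1) → 7 ✓
Line 2: each (1), flame (1), against (2), one (1), pebble (2) → 7 (expected 8)
Line 3: lightly (2), some (1), pool (1), hides (1) → 5 ✓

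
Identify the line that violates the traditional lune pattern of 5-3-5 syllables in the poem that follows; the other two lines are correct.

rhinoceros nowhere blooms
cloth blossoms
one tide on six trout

The first line

Line 1: "rhinoceros nowhere blooms": 4+2+1 = 7 (expected 5)
Line 2: "cloth blossoms": 1+2 = 3 ✓
Line 3: "one tide on six trout": 1+1+1+1+1 = 5 ✓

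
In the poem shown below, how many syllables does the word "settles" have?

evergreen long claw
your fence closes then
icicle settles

2

"settles" has 2 syllables.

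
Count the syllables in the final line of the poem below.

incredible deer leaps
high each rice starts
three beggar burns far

The final line: three (1), beggar (2), burns (1), far (1) → 5

5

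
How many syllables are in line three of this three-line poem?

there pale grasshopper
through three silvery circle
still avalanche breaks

5

Line three: "still avalanche breaks": 1+3+1 = 5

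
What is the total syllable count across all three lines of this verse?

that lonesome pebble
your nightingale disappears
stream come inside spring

Line 1: that (1), lonesome (2), pebble (2) → 5
Line 2: your (1), nightingale (3), disappears (3) → 7
Line 3: stream (1), come (1), inside (2), spring (1) → 5
Total: 5 + 7 + 5 = 17

17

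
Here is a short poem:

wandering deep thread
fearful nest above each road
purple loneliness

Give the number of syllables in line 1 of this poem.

5

Line 1: wandering(3) + deep(1) + thread(1) = 5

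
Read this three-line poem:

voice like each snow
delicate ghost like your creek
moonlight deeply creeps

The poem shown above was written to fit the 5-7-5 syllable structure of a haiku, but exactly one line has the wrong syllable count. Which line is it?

Line 1: voice (1), like (1), each (1), snow (1) → 4 (expected 5)
Line 2: delicate (3), ghost (1), like (1), your (1), creek (1) → 7 ✓
Line 3: moonlight (2), deeply (2), creeps (1) → 5 ✓

Line 1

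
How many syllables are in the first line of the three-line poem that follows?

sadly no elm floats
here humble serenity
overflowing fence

The first line: sadly (2), no (1), elm (1), floats (1) → 5

5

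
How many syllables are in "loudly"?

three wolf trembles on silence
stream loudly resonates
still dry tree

"loudly" has 2 syllables.

2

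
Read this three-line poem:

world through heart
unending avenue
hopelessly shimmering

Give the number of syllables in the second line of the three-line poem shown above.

6

The second line: "unending avenue": 3+3 = 6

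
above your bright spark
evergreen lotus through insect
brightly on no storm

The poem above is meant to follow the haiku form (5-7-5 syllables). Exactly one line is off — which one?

Line 1: above (2), your (1), bright (1), spark (1) → 5 ✓
Line 2: evergreen (3), lotus (2), through (1), insect (2) → 8 (expected 7)
Line 3: brightly (2), on (1), no (1), storm (1) → 5 ✓

Line 2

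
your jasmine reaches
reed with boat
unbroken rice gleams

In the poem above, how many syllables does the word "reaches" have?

2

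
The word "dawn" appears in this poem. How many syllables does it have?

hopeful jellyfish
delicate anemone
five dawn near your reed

"dawn" has 1 syllable.

1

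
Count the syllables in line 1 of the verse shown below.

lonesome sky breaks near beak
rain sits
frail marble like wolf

Line 1: "lonesome sky breaks near beak": 2+1+1+1+1 = 6

6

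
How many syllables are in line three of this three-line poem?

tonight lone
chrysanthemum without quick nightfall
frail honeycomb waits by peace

7

Line three: frail(1) + honeycomb(3) + waits(1) + by(1) + peace(1) = 7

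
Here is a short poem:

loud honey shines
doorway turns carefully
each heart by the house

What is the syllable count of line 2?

Line 2: doorway(2) + turns(1) + carefully(3) = 6

6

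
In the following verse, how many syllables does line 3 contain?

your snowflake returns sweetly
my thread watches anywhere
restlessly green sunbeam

6

Line 3: "restlessly green sunbeam": 3+1+2 = 6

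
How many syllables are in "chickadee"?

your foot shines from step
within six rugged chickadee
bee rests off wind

3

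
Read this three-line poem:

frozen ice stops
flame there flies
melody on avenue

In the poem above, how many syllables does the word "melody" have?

3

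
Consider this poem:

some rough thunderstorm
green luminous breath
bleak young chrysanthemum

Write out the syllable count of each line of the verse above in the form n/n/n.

5/5/6

Line 1: "some rough thunderstorm": 1+1+3 = 5
Line 2: "green luminous breath": 1+3+1 = 5
Line 3: "bleak young chrysanthemum": 1+1+4 = 6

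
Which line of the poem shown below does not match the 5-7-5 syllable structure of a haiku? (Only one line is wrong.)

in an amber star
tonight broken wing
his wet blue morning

Line 1: in (1), an (1), amber (2), star (1) → 5 ✓
Line 2: tonight (2), broken (2), wing (1) → 5 (expected 7)
Line 3: his (1), wet (1), blue (1), morning (2) → 5 ✓

The second line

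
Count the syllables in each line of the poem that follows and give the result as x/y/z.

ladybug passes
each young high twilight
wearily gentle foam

Line 1: ladybug (3), passes (2) → 5
Line 2: each (1), young (1), high (1), twilight (2) → 5
Line 3: wearily (3), gentle (2), foam (1) → 6

5/5/6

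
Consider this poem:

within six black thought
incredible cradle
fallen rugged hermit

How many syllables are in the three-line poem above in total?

17

Line 1: "within six black thought": 2+1+1+1 = 5
Line 2: "incredible cradle": 4+2 = 6
Line 3: "fallen rugged hermit": 2+2+2 = 6
Total: 5 + 6 + 6 = 17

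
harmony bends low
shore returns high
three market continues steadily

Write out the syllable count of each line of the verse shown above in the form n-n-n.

Line 1: harmony (3), bends (1), low (1) → 5
Line 2: shore (1), returns (2), high (1) → 4
Line 3: three (1), market (2), continues (3), steadily (3) → 9

5-4-9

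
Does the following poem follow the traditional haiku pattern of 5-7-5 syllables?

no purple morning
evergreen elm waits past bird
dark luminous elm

Line 1: "no purple morning": 1+2+2 = 5 ✓
Line 2: "evergreen elm waits past bird": 3+1+1+1+1 = 7 ✓
Line 3: "dark luminous elm": 1+3+1 = 5 ✓

Yes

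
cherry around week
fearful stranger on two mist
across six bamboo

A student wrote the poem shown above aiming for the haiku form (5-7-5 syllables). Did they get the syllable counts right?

Yes

Line 1: cherry (2), around (2), week (1) → 5 ✓
Line 2: fearful (2), stranger (2), on (1), two (1), mist (1) → 7 ✓
Line 3: across (2), six (1), bamboo (2) → 5 ✓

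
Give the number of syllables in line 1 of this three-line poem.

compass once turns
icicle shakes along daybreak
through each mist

Line 1: "compass once turns": 2+1+1 = 4

4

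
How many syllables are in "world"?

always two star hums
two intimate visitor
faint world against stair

"world" has 1 syllable.

1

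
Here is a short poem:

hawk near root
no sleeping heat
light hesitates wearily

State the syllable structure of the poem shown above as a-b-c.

3-4-7

Line 1: "hawk near root": 1+1+1 = 3
Line 2: "no sleeping heat": 1+2+1 = 4
Line 3: "light hesitates wearily": 1+3+3 = 7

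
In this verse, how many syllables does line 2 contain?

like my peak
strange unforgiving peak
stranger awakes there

Line 2: strange (1), unforgiving (4), peak (1) → 6

6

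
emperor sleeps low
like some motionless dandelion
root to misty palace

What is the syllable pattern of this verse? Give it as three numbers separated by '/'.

Line 1: "emperor sleeps low": 3+1+1 = 5
Line 2: "like some motionless dandelion": 1+1+3+4 = 9
Line 3: "root to misty palace": 1+1+2+2 = 6

5/9/6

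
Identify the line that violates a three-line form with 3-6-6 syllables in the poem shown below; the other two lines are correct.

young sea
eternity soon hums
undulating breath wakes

Line 1: young (1), sea (1) → 2 (expected 3)
Line 2: eternity (4), soon (1), hums (1) → 6 ✓
Line 3: undulating (4), breath (1), wakes (1) → 6 ✓

The first line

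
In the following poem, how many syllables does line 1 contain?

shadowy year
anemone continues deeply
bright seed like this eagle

4

Line 1: "shadowy year": 3+1 = 4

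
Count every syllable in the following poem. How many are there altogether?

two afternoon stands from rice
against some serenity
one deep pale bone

18

Line 1: two(1) + afternoon(3) + stands(1) + from(1) + rice(1) = 7
Line 2: against(2) + some(1) + serenity(4) = 7
Line 3: one(1) + deep(1) + pale(1) + bone(1) = 4
Total: 7 + 7 + 4 = 18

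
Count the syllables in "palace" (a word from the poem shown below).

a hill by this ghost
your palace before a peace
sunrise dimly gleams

2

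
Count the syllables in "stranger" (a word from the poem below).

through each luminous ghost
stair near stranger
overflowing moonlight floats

"stranger" has 2 syllables.

2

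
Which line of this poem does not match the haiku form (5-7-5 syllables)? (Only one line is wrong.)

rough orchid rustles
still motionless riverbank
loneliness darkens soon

The third line

Line 1: rough (1), orchid (2), rustles (2) → 5 ✓
Line 2: still (1), motionless (3), riverbank (3) → 7 ✓
Line 3: loneliness (3), darkens (2), soon (1) → 6 (expected 5)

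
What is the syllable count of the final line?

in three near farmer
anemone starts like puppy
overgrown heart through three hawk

7

The final line: "overgrown heart through three hawk": 3+1+1+1+1 = 7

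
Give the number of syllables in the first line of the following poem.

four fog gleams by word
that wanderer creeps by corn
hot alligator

The first line: four (1), fog (1), gleams (1), by (1), word (1) → 5

5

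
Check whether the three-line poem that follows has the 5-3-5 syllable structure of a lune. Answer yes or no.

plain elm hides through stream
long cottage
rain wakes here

Line 1: "plain elm hides through stream": 1+1+1+1+1 = 5 ✓
Line 2: "long cottage": 1+2 = 3 ✓
Line 3: "rain wakes here": 1+1+1 = 3 (expected 5)

No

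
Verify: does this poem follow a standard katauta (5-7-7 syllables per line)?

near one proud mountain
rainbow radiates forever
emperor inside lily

No

Line 1: near(1) + one(1) + proud(1) + mountain(2) = 5 ✓
Line 2: rainbow(2) + radiates(3) + forever(3) = 8 (expected 7)
Line 3: emperor(3) + inside(2) + lily(2) = 7 ✓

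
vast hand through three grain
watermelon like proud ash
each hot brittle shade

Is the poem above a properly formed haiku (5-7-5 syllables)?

Yes

Line 1: vast (1), hand (1), through (1), three (1), grain (1) → 5 ✓
Line 2: watermelon (4), like (1), proud (1), ash (1) → 7 ✓
Line 3: each (1), hot (1), brittle (2), shade (1) → 5 ✓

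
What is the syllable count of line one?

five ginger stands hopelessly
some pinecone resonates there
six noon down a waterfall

7

Line one: five(1) + ginger(2) + stands(1) + hopelessly(3) = 7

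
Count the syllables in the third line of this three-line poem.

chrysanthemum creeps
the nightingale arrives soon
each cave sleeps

The third line: each(1) + cave(1) + sleeps(1) = 3

3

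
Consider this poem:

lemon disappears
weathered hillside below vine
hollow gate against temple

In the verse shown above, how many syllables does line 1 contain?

Line 1: lemon (2), disappears (3) → 5

5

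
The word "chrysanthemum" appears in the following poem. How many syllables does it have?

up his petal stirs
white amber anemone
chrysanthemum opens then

4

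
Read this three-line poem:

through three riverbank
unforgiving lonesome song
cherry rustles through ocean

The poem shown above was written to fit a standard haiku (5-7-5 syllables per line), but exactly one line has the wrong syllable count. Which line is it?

Line 1: through(1) + three(1) + riverbank(3) = 5 ✓
Line 2: unforgiving(4) + lonesome(2) + song(1) = 7 ✓
Line 3: cherry(2) + rustles(2) + through(1) + ocean(2) = 7 (expected 5)

Line 3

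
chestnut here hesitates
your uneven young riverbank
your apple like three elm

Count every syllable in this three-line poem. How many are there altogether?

Line 1: chestnut(2) + here(1) + hesitates(3) = 6
Line 2: your(1) + uneven(3) + young(1) + riverbank(3) = 8
Line 3: your(1) + apple(2) + like(1) + three(1) + elm(1) = 6
Total: 6 + 8 + 6 = 20

20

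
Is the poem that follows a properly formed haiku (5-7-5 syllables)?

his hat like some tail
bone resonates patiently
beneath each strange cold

Yes

Line 1: his (1), hat (1), like (1), some (1), tail (1) → 5 ✓
Line 2: bone (1), resonates (3), patiently (3) → 7 ✓
Line 3: beneath (2), each (1), strange (1), cold (1) → 5 ✓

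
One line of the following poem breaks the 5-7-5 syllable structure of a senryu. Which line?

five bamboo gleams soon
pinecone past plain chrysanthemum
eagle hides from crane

Line 1: five(1) + bamboo(2) + gleams(1) + soon(1) = 5 ✓
Line 2: pinecone(2) + past(1) + plain(1) + chrysanthemum(4) = 8 (expected 7)
Line 3: eagle(2) + hides(1) + from(1) + crane(1) = 5 ✓

The second line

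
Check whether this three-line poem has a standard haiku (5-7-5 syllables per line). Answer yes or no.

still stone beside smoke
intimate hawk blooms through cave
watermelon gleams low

No

Line 1: still (1), stone (1), beside (2), smoke (1) → 5 ✓
Line 2: intimate (3), hawk (1), blooms (1), through (1), cave (1) → 7 ✓
Line 3: watermelon (4), gleams (1), low (1) → 6 (expected 5)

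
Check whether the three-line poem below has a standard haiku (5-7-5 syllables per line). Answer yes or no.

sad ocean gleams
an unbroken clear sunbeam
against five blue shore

No

Line 1: sad (1), ocean (2), gleams (1) → 4 (expected 5)
Line 2: an (1), unbroken (3), clear (1), sunbeam (2) → 7 ✓
Line 3: against (2), five (1), blue (1), shore (1) → 5 ✓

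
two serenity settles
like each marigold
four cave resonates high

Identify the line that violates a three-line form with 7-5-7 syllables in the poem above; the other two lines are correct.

The third line

Line 1: two (1), serenity (4), settles (2) → 7 ✓
Line 2: like (1), each (1), marigold (3) → 5 ✓
Line 3: four (1), cave (1), resonates (3), high (1) → 6 (expected 7)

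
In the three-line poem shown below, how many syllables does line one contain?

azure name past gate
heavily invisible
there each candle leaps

5

Line one: "azure name past gate": 2+1+1+1 = 5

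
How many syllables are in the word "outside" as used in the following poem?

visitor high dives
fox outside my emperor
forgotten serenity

"outside" has 2 syllables.

2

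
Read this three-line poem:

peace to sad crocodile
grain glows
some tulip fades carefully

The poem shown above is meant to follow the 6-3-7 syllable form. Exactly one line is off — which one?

Line 1: "peace to sad crocodile": 1+1+1+3 = 6 ✓
Line 2: "grain glows": 1+1 = 2 (expected 3)
Line 3: "some tulip fades carefully": 1+2+1+3 = 7 ✓

The second line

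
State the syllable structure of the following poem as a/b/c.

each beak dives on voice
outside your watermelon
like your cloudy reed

Line 1: each (1), beak (1), dives (1), on (1), voice (1) → 5
Line 2: outside (2), your (1), watermelon (4) → 7
Line 3: like (1), your (1), cloudy (2), reed (1) → 5

5/7/5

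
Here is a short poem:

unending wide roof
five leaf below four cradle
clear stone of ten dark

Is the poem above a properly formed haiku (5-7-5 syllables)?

Yes

Line 1: unending (3), wide (1), roof (1) → 5 ✓
Line 2: five (1), leaf (1), below (2), four (1), cradle (2) → 7 ✓
Line 3: clear (1), stone (1), of (1), ten (1), dark (1) → 5 ✓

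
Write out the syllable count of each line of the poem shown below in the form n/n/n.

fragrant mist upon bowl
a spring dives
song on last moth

6/3/4

Line 1: "fragrant mist upon bowl": 2+1+2+1 = 6
Line 2: "a spring dives": 1+1+1 = 3
Line 3: "song on last moth": 1+1+1+1 = 4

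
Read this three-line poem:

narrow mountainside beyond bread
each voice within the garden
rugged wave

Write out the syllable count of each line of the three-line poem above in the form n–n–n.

Line 1: narrow (2), mountainside (3), beyond (2), bread (1) → 8
Line 2: each (1), voice (1), within (2), the (1), garden (2) → 7
Line 3: rugged (2), wave (1) → 3

8–7–3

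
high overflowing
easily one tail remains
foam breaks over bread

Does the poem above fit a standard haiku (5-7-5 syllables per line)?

Line 1: "high overflowing": 1+4 = 5 ✓
Line 2: "easily one tail remains": 3+1+1+2 = 7 ✓
Line 3: "foam breaks over bread": 1+1+2+1 = 5 ✓

Yes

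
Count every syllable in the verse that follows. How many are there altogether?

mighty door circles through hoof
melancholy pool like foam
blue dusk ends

Line 1: mighty (2), door (1), circles (2), through (1), hoof (1) → 7
Line 2: melancholy (4), pool (1), like (1), foam (1) → 7
Line 3: blue (1), dusk (1), ends (1) → 3
Total: 7 + 7 + 3 = 17

17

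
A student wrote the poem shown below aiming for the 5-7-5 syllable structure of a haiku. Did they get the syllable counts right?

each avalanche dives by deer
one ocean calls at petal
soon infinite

Line 1: each(1) + avalanche(3) + dives(1) + by(1) + deer(1) = 7 (expected 5)
Line 2: one(1) + ocean(2) + calls(1) + at(1) + petal(2) = 7 ✓
Line 3: soon(1) + infinite(3) = 4 (expected 5)

No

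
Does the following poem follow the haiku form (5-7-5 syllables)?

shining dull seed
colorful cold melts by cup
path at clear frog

No

Line 1: "shining dull seed": 2+1+1 = 4 (expected 5)
Line 2: "colorful cold melts by cup": 3+1+1+1+1 = 7 ✓
Line 3: "path at clear frog": 1+1+1+1 = 4 (expected 5)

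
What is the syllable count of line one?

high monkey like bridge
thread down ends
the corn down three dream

5

Line one: high (1), monkey (2), like (1), bridge (1) → 5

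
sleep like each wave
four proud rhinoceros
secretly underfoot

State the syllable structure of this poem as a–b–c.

Line 1: sleep(1) + like(1) + each(1) + wave(1) = 4
Line 2: four(1) + proud(1) + rhinoceros(4) = 6
Line 3: secretly(3) + underfoot(3) = 6

4–6–6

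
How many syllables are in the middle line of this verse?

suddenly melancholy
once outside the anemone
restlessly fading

8

The middle line: "once outside the anemone": 1+2+1+4 = 8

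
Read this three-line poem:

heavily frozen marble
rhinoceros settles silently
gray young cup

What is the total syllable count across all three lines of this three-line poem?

Line 1: "heavily frozen marble": 3+2+2 = 7
Line 2: "rhinoceros settles silently": 4+2+3 = 9
Line 3: "gray young cup": 1+1+1 = 3
Total: 7 + 9 + 3 = 19

19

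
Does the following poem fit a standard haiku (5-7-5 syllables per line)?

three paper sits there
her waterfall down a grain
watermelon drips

Line 1: three (1), paper (2), sits (1), there (1) → 5 ✓
Line 2: her (1), waterfall (3), down (1), a (1), grain (1) → 7 ✓
Line 3: watermelon (4), drips (1) → 5 ✓

Yes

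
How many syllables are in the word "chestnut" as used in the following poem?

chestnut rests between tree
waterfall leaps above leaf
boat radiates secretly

2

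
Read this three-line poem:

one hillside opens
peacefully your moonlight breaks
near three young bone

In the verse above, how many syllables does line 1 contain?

Line 1: one (1), hillside (2), opens (2) → 5

5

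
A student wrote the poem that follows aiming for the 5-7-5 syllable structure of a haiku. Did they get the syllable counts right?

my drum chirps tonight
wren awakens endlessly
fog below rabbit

Yes

Line 1: my(1) + drum(1) + chirps(1) + tonight(2) = 5 ✓
Line 2: wren(1) + awakens(3) + endlessly(3) = 7 ✓
Line 3: fog(1) + below(2) + rabbit(2) = 5 ✓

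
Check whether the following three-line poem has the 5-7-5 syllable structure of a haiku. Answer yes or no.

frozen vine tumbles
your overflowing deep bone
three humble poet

Line 1: frozen (2), vine (1), tumbles (2) → 5 ✓
Line 2: your (1), overflowing (4), deep (1), bone (1) → 7 ✓
Line 3: three (1), humble (2), poet (2) → 5 ✓

Yes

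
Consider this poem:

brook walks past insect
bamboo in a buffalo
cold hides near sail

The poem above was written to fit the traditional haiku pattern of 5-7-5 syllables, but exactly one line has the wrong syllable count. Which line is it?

Line 1: brook (1), walks (1), past (1), insect (2) → 5 ✓
Line 2: bamboo (2), in (1), a (1), buffalo (3) → 7 ✓
Line 3: cold (1), hides (1), near (1), sail (1) → 4 (expected 5)

Line 3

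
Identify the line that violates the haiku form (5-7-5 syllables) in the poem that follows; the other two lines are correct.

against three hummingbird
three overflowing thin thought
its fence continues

The first line

Line 1: against(2) + three(1) + hummingbird(3) = 6 (expected 5)
Line 2: three(1) + overflowing(4) + thin(1) + thought(1) = 7 ✓
Line 3: its(1) + fence(1) + continues(3) = 5 ✓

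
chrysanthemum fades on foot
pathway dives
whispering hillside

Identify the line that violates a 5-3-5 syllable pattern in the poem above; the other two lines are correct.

Line 1

Line 1: chrysanthemum (4), fades (1), on (1), foot (1) → 7 (expected 5)
Line 2: pathway (2), dives (1) → 3 ✓
Line 3: whispering (3), hillside (2) → 5 ✓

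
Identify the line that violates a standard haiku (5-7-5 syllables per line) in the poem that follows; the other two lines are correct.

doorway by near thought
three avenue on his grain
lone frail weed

Line 1: doorway(2) + by(1) + near(1) + thought(1) = 5 ✓
Line 2: three(1) + avenue(3) + on(1) + his(1) + grain(1) = 7 ✓
Line 3: lone(1) + frail(1) + weed(1) = 3 (expected 5)

The third line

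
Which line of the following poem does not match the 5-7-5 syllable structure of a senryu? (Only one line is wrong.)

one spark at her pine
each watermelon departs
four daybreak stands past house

Line 3

Line 1: one(1) + spark(1) + at(1) + her(1) + pine(1) = 5 ✓
Line 2: each(1) + watermelon(4) + departs(2) = 7 ✓
Line 3: four(1) + daybreak(2) + stands(1) + past(1) + house(1) = 6 (expected 5)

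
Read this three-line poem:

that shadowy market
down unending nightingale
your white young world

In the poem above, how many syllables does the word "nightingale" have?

3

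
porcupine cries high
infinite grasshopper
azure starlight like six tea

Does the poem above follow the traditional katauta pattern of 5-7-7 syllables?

No

Line 1: "porcupine cries high": 3+1+1 = 5 ✓
Line 2: "infinite grasshopper": 3+3 = 6 (expected 7)
Line 3: "azure starlight like six tea": 2+2+1+1+1 = 7 ✓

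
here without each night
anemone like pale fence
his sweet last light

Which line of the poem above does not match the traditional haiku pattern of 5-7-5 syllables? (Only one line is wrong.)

Line 1: here (1), without (2), each (1), night (1) → 5 ✓
Line 2: anemone (4), like (1), pale (1), fence (1) → 7 ✓
Line 3: his (1), sweet (1), last (1), light (1) → 4 (expected 5)

The third line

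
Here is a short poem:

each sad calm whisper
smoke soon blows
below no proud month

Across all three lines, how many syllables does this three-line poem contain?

13

Line 1: each(1) + sad(1) + calm(1) + whisper(2) = 5
Line 2: smoke(1) + soon(1) + blows(1) = 3
Line 3: below(2) + no(1) + proud(1) + month(1) = 5
Total: 5 + 3 + 5 = 13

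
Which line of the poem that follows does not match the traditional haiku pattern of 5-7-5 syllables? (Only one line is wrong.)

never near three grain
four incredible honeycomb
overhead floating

Line 2

Line 1: "never near three grain": 2+1+1+1 = 5 ✓
Line 2: "four incredible honeycomb": 1+4+3 = 8 (expected 7)
Line 3: "overhead floating": 3+2 = 5 ✓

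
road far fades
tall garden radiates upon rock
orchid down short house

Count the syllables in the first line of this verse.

The first line: road (1), far (1), fades (1) → 3

3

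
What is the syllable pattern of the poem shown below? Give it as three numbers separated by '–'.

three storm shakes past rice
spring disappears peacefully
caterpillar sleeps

5–7–5

Line 1: "three storm shakes past rice": 1+1+1+1+1 = 5
Line 2: "spring disappears peacefully": 1+3+3 = 7
Line 3: "caterpillar sleeps": 4+1 = 5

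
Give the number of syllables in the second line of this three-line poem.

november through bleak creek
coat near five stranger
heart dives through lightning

The second line: coat (1), near (1), five (1), stranger (2) → 5

5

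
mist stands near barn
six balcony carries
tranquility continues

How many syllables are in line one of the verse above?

Line one: mist (1), stands (1), near (1), barn (1) → 4

4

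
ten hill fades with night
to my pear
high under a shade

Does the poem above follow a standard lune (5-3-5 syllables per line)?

Yes

Line 1: ten (1), hill (1), fades (1), with (1), night (1) → 5 ✓
Line 2: to (1), my (1), pear (1) → 3 ✓
Line 3: high (1), under (2), a (1), shade (1) → 5 ✓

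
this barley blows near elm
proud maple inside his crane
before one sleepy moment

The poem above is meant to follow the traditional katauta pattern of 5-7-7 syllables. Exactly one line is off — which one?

The first line

Line 1: this (1), barley (2), blows (1), near (1), elm (1) → 6 (expected 5)
Line 2: proud (1), maple (2), inside (2), his (1), crane (1) → 7 ✓
Line 3: before (2), one (1), sleepy (2), moment (2) → 7 ✓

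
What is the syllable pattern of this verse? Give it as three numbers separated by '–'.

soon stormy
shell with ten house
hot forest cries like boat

Line 1: soon(1) + stormy(2) = 3
Line 2: shell(1) + with(1) + ten(1) + house(1) = 4
Line 3: hot(1) + forest(2) + cries(1) + like(1) + boat(1) = 6

3–4–6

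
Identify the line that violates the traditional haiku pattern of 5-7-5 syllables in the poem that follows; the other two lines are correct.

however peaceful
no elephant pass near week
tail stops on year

Line 1: however(3) + peaceful(2) = 5 ✓
Line 2: no(1) + elephant(3) + pass(1) + near(1) + week(1) = 7 ✓
Line 3: tail(1) + stops(1) + on(1) + year(1) = 4 (expected 5)

The third line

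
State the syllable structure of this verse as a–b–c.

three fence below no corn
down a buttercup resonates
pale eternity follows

6–8–7

Line 1: three (1), fence (1), below (2), no (1), corn (1) → 6
Line 2: down (1), a (1), buttercup (3), resonates (3) → 8
Line 3: pale (1), eternity (4), follows (2) → 7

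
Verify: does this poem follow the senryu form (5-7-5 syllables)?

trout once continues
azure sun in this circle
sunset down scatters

Yes

Line 1: trout (1), once (1), continues (3) → 5 ✓
Line 2: azure (2), sun (1), in (1), this (1), circle (2) → 7 ✓
Line 3: sunset (2), down (1), scatters (2) → 5 ✓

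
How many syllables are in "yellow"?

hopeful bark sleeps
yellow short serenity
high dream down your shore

2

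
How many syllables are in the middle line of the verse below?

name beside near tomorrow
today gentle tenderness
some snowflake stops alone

7

The middle line: today(2) + gentle(2) + tenderness(3) = 7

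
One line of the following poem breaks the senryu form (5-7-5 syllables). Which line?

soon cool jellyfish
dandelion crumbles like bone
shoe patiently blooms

Line 1: soon (1), cool (1), jellyfish (3) → 5 ✓
Line 2: dandelion (4), crumbles (2), like (1), bone (1) → 8 (expected 7)
Line 3: shoe (1), patiently (3), blooms (1) → 5 ✓

Line 2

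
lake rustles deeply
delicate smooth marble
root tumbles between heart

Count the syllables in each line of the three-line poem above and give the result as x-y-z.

5-6-6

Line 1: lake(1) + rustles(2) + deeply(2) = 5
Line 2: delicate(3) + smooth(1) + marble(2) = 6
Line 3: root(1) + tumbles(2) + between(2) + heart(1) = 6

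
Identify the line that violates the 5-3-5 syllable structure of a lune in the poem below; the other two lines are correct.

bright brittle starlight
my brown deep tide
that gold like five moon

Line 1: "bright brittle starlight": 1+2+2 = 5 ✓
Line 2: "my brown deep tide": 1+1+1+1 = 4 (expected 3)
Line 3: "that gold like five moon": 1+1+1+1+1 = 5 ✓

Line 2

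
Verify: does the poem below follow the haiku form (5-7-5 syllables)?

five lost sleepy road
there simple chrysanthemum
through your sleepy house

Line 1: "five lost sleepy road": 1+1+2+1 = 5 ✓
Line 2: "there simple chrysanthemum": 1+2+4 = 7 ✓
Line 3: "through your sleepy house": 1+1+2+1 = 5 ✓

Yes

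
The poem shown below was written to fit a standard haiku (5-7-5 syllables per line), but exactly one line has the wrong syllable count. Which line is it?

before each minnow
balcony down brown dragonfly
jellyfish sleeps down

Line 1: "before each minnow": 2+1+2 = 5 ✓
Line 2: "balcony down brown dragonfly": 3+1+1+3 = 8 (expected 7)
Line 3: "jellyfish sleeps down": 3+1+1 = 5 ✓

Line 2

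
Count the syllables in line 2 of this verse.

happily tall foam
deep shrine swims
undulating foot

3

Line 2: "deep shrine swims": 1+1+1 = 3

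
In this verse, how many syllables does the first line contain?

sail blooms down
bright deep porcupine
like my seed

The first line: sail(1) + blooms(1) + down(1) = 3

3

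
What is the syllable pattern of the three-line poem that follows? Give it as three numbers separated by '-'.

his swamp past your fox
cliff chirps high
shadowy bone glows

5-3-5

Line 1: his (1), swamp (1), past (1), your (1), fox (1) → 5
Line 2: cliff (1), chirps (1), high (1) → 3
Line 3: shadowy (3), bone (1), glows (1) → 5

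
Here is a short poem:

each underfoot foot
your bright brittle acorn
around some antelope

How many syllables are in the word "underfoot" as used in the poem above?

3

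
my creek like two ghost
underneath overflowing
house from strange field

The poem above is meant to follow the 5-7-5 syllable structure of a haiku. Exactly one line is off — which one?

The third line

Line 1: my(1) + creek(1) + like(1) + two(1) + ghost(1) = 5 ✓
Line 2: underneath(3) + overflowing(4) = 7 ✓
Line 3: house(1) + from(1) + strange(1) + field(1) = 4 (expected 5)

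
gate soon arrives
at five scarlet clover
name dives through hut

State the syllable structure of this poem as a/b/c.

4/6/4

Line 1: gate (1), soon (1), arrives (2) → 4
Line 2: at (1), five (1), scarlet (2), clover (2) → 6
Line 3: name (1), dives (1), through (1), hut (1) → 4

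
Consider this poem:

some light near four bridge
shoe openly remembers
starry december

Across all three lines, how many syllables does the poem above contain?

Line 1: "some light near four bridge": 1+1+1+1+1 = 5
Line 2: "shoe openly remembers": 1+3+3 = 7
Line 3: "starry december": 2+3 = 5
Total: 5 + 7 + 5 = 17

17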